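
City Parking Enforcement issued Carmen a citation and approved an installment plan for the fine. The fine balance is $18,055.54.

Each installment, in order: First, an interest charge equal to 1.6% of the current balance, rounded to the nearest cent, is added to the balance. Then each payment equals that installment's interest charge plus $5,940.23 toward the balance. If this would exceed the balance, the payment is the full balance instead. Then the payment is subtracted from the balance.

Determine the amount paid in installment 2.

Installment 1: opening $18,055.54; interest $288.89 → $18,344.43; payment $6,229.12; balance $12,115.31
Installment 2: opening $12,115.31; interest $193.84 → $12,309.15; payment $6,134.07; balance $6,175.08

$6,134.07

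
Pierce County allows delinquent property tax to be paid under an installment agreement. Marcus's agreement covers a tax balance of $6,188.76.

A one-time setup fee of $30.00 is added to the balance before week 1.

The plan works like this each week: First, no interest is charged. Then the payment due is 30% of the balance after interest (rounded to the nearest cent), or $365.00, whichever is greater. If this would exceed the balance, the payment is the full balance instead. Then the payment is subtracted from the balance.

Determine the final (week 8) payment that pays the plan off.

# | Opening | Payment | End bal
1 | $6,218.76 | $1,865.63 | $4,353.13
2 | $4,353.13 | $1,305.94 | $3,047.19
3 | $3,047.19 | $914.16 | $2,133.03
4 | $2,133.03 | $639.91 | $1,493.12
5 | $1,493.12 | $447.94 | $1,045.18
6 | $1,045.18 | $365.00 | $680.18
7 | $680.18 | $365.00 | $315.18
8 | $315.18 | $315.18 | $0.00

$315.18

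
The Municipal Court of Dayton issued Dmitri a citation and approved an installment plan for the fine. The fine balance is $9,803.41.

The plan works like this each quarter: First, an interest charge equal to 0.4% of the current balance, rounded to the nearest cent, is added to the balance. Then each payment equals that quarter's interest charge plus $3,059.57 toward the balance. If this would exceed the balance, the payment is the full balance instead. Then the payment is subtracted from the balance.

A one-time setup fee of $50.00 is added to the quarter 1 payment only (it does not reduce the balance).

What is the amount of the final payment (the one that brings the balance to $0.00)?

$627.20

# | Opening | Interest | Payment | Fee | End bal
1 | $9,803.41 | $39.21 | $3,098.78 | $50.00 | $6,743.84
2 | $6,743.84 | $26.98 | $3,086.55 | — | $3,684.27
3 | $3,684.27 | $14.74 | $3,074.31 | — | $624.70
4 | $624.70 | $2.50 | $627.20 | — | $0.00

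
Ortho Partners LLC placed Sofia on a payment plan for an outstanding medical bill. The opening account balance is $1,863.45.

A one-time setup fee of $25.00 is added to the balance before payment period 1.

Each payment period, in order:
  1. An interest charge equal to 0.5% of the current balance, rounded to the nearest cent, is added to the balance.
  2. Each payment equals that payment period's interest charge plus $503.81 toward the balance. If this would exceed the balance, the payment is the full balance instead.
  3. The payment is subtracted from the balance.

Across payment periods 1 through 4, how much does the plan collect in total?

Payment period 1: opening $1,888.45; interest $9.44 → $1,897.89; payment $513.25; balance $1,384.64
Payment period 2: opening $1,384.64; interest $6.92 → $1,391.56; payment $510.73; balance $880.83
Payment period 3: opening $880.83; interest $4.40 → $885.23; payment $508.21; balance $377.02
Payment period 4: opening $377.02; interest $1.89 → $378.91; payment $378.91; balance $0.00
Total paid: $1,911.10

$1,911.10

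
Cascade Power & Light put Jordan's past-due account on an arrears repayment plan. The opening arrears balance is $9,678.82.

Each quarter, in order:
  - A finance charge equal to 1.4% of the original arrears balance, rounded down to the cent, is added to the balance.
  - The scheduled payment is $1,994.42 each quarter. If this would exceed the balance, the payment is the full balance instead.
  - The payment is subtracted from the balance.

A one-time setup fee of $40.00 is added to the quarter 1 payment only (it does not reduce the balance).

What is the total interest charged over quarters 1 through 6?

$813.00

Quarter 1: opening $9,678.82; interest $135.50 → $9,814.32; payment $1,994.42 (+ $40.00 fee); balance $7,819.90
Quarter 2: opening $7,819.90; interest $135.50 → $7,955.40; payment $1,994.42; balance $5,960.98
Quarter 3: opening $5,960.98; interest $135.50 → $6,096.48; payment $1,994.42; balance $4,102.06
Quarter 4: opening $4,102.06; interest $135.50 → $4,237.56; payment $1,994.42; balance $2,243.14
Quarter 5: opening $2,243.14; interest $135.50 → $2,378.64; payment $1,994.42; balance $384.22
Quarter 6: opening $384.22; interest $135.50 → $519.72; payment $519.72; balance $0.00
Total interest: $135.50 + $135.50 + $135.50 + $135.50 + $135.50 + $135.50 = $813.00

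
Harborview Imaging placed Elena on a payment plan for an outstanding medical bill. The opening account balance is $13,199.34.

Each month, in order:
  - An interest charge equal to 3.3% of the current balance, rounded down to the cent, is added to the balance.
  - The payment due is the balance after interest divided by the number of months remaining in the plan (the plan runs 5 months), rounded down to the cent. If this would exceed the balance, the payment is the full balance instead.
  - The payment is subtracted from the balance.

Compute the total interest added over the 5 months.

$1,365.65

Month 1: opening $13,199.34; interest $435.57 → $13,634.91; payment $2,726.98; balance $10,907.93
Month 2: opening $10,907.93; interest $359.96 → $11,267.89; payment $2,816.97; balance $8,450.92
Month 3: opening $8,450.92; interest $278.88 → $8,729.80; payment $2,909.93; balance $5,819.87
Month 4: opening $5,819.87; interest $192.05 → $6,011.92; payment $3,005.96; balance $3,005.96
Month 5: opening $3,005.96; interest $99.19 → $3,105.15; payment $3,105.15; balance $0.00
Total interest: $435.57 + $359.96 + $278.88 + $192.05 + $99.19 = $1,365.65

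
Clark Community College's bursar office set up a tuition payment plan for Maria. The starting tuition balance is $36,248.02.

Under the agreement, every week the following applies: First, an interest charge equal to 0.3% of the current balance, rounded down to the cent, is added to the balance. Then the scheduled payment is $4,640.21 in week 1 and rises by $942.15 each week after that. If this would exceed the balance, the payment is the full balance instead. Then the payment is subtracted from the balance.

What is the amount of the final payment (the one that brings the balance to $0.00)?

$4,016.51

Week 1: opening $36,248.02; interest $108.74 → $36,356.76; payment $4,640.21; balance $31,716.55
Week 2: opening $31,716.55; interest $95.14 → $31,811.69; payment $5,582.36; balance $26,229.33
Week 3: opening $26,229.33; interest $78.68 → $26,308.01; payment $6,524.51; balance $19,783.50
Week 4: opening $19,783.50; interest $59.35 → $19,842.85; payment $7,466.66; balance $12,376.19
Week 5: opening $12,376.19; interest $37.12 → $12,413.31; payment $8,408.81; balance $4,004.50
Week 6: opening $4,004.50; interest $12.01 → $4,016.51; payment $4,016.51; balance $0.00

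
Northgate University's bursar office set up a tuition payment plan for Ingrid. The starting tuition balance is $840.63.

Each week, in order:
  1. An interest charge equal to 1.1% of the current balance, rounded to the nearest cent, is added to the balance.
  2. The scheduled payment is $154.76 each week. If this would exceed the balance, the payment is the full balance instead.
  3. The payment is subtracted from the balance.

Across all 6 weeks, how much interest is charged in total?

$31.13

Week 1: opening $840.63; interest $9.25 → $849.88; payment $154.76; balance $695.12
Week 2: opening $695.12; interest $7.65 → $702.77; payment $154.76; balance $548.01
Week 3: opening $548.01; interest $6.03 → $554.04; payment $154.76; balance $399.28
Week 4: opening $399.28; interest $4.39 → $403.67; payment $154.76; balance $248.91
Week 5: opening $248.91; interest $2.74 → $251.65; payment $154.76; balance $96.89
Week 6: opening $96.89; interest $1.07 → $97.96; payment $97.96; balance $0.00
Total interest: $9.25 + $7.65 + $6.03 + $4.39 + $2.74 + $1.07 = $31.13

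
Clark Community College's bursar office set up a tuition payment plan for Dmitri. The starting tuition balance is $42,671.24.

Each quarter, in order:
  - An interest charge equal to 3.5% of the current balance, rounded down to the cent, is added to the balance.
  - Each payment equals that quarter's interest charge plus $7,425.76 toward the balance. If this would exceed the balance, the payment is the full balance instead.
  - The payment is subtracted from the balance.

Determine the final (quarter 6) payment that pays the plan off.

Quarter 1: $42,671.24 +$1,493.49 interest = $44,164.73; pay $8,919.25 → $35,245.48
Quarter 2: $35,245.48 +$1,233.59 interest = $36,479.07; pay $8,659.35 → $27,819.72
Quarter 3: $27,819.72 +$973.69 interest = $28,793.41; pay $8,399.45 → $20,393.96
Quarter 4: $20,393.96 +$713.78 interest = $21,107.74; pay $8,139.54 → $12,968.20
Quarter 5: $12,968.20 +$453.88 interest = $13,422.08; pay $7,879.64 → $5,542.44
Quarter 6: $5,542.44 +$193.98 interest = $5,736.42; pay $5,736.42 → $0.00

$5,736.42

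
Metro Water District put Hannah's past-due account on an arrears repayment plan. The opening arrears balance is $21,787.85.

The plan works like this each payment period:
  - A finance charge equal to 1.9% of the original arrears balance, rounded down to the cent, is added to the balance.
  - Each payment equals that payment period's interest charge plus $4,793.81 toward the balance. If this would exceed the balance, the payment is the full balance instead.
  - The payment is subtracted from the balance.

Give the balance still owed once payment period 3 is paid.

# | Opening | Interest | Payment | End bal
1 | $21,787.85 | $413.96 | $5,207.77 | $16,994.04
2 | $16,994.04 | $413.96 | $5,207.77 | $12,200.23
3 | $12,200.23 | $413.96 | $5,207.77 | $7,406.42

$7,406.42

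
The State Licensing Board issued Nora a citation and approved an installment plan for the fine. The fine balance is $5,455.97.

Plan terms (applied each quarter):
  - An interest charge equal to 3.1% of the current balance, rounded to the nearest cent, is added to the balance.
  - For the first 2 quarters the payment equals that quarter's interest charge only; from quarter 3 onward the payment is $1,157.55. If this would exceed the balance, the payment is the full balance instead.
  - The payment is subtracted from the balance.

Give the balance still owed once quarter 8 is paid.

# | Opening | Interest | Payment | End bal
1 | $5,455.97 | $169.14 | $169.14 | $5,455.97
2 | $5,455.97 | $169.14 | $169.14 | $5,455.97
3 | $5,455.97 | $169.14 | $1,157.55 | $4,467.56
4 | $4,467.56 | $138.49 | $1,157.55 | $3,448.50
5 | $3,448.50 | $106.90 | $1,157.55 | $2,397.85
6 | $2,397.85 | $74.33 | $1,157.55 | $1,314.63
7 | $1,314.63 | $40.75 | $1,157.55 | $197.83
8 | $197.83 | $6.13 | $203.96 | $0.00

$0.00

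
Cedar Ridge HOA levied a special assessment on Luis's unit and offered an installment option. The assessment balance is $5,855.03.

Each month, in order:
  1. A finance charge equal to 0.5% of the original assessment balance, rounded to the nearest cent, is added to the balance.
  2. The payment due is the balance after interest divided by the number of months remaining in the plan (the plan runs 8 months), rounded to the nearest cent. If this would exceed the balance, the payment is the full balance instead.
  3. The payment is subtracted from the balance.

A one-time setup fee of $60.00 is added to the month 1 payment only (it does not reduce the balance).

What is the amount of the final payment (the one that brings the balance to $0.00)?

Month 1: opening $5,855.03; interest $29.28 → $5,884.31; payment $735.54 (+ $60.00 fee); balance $5,148.77
Month 2: opening $5,148.77; interest $29.28 → $5,178.05; payment $739.72; balance $4,438.33
Month 3: opening $4,438.33; interest $29.28 → $4,467.61; payment $744.60; balance $3,723.01
Month 4: opening $3,723.01; interest $29.28 → $3,752.29; payment $750.46; balance $3,001.83
Month 5: opening $3,001.83; interest $29.28 → $3,031.11; payment $757.78; balance $2,273.33
Month 6: opening $2,273.33; interest $29.28 → $2,302.61; payment $767.54; balance $1,535.07
Month 7: opening $1,535.07; interest $29.28 → $1,564.35; payment $782.18; balance $782.17
Month 8: opening $782.17; interest $29.28 → $811.45; payment $811.45; balance $0.00

$811.45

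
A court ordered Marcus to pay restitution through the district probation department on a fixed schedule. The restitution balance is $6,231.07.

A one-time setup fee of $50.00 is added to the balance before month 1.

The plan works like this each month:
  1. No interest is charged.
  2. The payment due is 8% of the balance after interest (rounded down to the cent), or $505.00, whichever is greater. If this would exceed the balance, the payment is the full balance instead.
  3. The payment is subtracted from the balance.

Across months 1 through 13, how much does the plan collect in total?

Month 1: opening $6,281.07; payment $505.00; balance $5,776.07
Month 2: opening $5,776.07; payment $505.00; balance $5,271.07
Month 3: opening $5,271.07; payment $505.00; balance $4,766.07
Month 4: opening $4,766.07; payment $505.00; balance $4,261.07
Month 5: opening $4,261.07; payment $505.00; balance $3,756.07
Month 6: opening $3,756.07; payment $505.00; balance $3,251.07
Month 7: opening $3,251.07; payment $505.00; balance $2,746.07
Month 8: opening $2,746.07; payment $505.00; balance $2,241.07
Month 9: opening $2,241.07; payment $505.00; balance $1,736.07
Month 10: opening $1,736.07; payment $505.00; balance $1,231.07
Month 11: opening $1,231.07; payment $505.00; balance $726.07
Month 12: opening $726.07; payment $505.00; balance $221.07
Month 13: opening $221.07; payment $221.07; balance $0.00
Total paid: $6,281.07

$6,281.07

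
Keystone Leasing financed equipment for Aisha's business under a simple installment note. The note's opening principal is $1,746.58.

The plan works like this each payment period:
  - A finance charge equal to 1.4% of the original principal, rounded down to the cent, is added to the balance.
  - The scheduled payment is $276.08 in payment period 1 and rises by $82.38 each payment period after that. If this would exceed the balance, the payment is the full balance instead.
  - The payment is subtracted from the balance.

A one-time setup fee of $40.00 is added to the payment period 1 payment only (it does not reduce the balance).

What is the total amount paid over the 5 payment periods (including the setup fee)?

Payment period 1: $1,746.58 +$24.45 interest = $1,771.03; pay $276.08 (+ $40.00 fee) → $1,494.95
Payment period 2: $1,494.95 +$24.45 interest = $1,519.40; pay $358.46 → $1,160.94
Payment period 3: $1,160.94 +$24.45 interest = $1,185.39; pay $440.84 → $744.55
Payment period 4: $744.55 +$24.45 interest = $769.00; pay $523.22 → $245.78
Payment period 5: $245.78 +$24.45 interest = $270.23; pay $270.23 → $0.00
Total paid: $1,908.83

$1,908.83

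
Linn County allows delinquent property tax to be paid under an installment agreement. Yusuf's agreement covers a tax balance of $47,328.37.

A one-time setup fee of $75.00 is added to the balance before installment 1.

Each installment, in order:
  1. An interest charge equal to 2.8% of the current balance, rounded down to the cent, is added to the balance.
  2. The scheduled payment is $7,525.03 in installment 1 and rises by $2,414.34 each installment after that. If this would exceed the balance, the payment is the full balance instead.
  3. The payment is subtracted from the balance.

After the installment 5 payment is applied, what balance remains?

$0.00

# | Opening | Interest | Payment | End bal
1 | $47,403.37 | $1,327.29 | $7,525.03 | $41,205.63
2 | $41,205.63 | $1,153.75 | $9,939.37 | $32,420.01
3 | $32,420.01 | $907.76 | $12,353.71 | $20,974.06
4 | $20,974.06 | $587.27 | $14,768.05 | $6,793.28
5 | $6,793.28 | $190.21 | $6,983.49 | $0.00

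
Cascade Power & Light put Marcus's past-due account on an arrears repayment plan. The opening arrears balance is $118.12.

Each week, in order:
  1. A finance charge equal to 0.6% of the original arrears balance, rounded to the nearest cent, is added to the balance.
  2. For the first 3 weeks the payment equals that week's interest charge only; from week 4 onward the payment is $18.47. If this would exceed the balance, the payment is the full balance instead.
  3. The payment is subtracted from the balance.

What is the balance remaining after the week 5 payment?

Week 1: $118.12 +$0.71 interest = $118.83; pay $0.71 → $118.12
Week 2: $118.12 +$0.71 interest = $118.83; pay $0.71 → $118.12
Week 3: $118.12 +$0.71 interest = $118.83; pay $0.71 → $118.12
Week 4: $118.12 +$0.71 interest = $118.83; pay $18.47 → $100.36
Week 5: $100.36 +$0.71 interest = $101.07; pay $18.47 → $82.60

$82.60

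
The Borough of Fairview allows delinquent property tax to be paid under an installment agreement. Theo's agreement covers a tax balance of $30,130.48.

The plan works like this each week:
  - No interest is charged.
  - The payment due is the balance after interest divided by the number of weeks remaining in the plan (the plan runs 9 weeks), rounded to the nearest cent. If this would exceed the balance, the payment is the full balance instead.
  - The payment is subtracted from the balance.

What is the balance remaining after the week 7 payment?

$6,695.67

Week 1: opening $30,130.48; payment $3,347.83; balance $26,782.65
Week 2: opening $26,782.65; payment $3,347.83; balance $23,434.82
Week 3: opening $23,434.82; payment $3,347.83; balance $20,086.99
Week 4: opening $20,086.99; payment $3,347.83; balance $16,739.16
Week 5: opening $16,739.16; payment $3,347.83; balance $13,391.33
Week 6: opening $13,391.33; payment $3,347.83; balance $10,043.50
Week 7: opening $10,043.50; payment $3,347.83; balance $6,695.67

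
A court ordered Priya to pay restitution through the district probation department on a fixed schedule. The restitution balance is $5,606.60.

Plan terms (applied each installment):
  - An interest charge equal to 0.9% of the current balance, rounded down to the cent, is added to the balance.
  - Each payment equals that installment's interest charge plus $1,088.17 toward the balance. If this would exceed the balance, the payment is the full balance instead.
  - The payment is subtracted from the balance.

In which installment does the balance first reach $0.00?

6

Installment 1: opening $5,606.60; interest $50.45 → $5,657.05; payment $1,138.62; balance $4,518.43
Installment 2: opening $4,518.43; interest $40.66 → $4,559.09; payment $1,128.83; balance $3,430.26
Installment 3: opening $3,430.26; interest $30.87 → $3,461.13; payment $1,119.04; balance $2,342.09
Installment 4: opening $2,342.09; interest $21.07 → $2,363.16; payment $1,109.24; balance $1,253.92
Installment 5: opening $1,253.92; interest $11.28 → $1,265.20; payment $1,099.45; balance $165.75
Installment 6: opening $165.75; interest $1.49 → $167.24; payment $167.24; balance $0.00
Balance reaches $0.00 in installment 6.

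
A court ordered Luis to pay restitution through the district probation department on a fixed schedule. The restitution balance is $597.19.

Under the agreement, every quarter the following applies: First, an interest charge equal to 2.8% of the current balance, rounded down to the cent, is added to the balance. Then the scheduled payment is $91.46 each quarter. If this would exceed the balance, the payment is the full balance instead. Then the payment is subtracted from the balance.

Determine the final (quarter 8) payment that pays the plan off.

$28.71

Quarter 1: $597.19 +$16.72 interest = $613.91; pay $91.46 → $522.45
Quarter 2: $522.45 +$14.62 interest = $537.07; pay $91.46 → $445.61
Quarter 3: $445.61 +$12.47 interest = $458.08; pay $91.46 → $366.62
Quarter 4: $366.62 +$10.26 interest = $376.88; pay $91.46 → $285.42
Quarter 5: $285.42 +$7.99 interest = $293.41; pay $91.46 → $201.95
Quarter 6: $201.95 +$5.65 interest = $207.60; pay $91.46 → $116.14
Quarter 7: $116.14 +$3.25 interest = $119.39; pay $91.46 → $27.93
Quarter 8: $27.93 +$0.78 interest = $28.71; pay $28.71 → $0.00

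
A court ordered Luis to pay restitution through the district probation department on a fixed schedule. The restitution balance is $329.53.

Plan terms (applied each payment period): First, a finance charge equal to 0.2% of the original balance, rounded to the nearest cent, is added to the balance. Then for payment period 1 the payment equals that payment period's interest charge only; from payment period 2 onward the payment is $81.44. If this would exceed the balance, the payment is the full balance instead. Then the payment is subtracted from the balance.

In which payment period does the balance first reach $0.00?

6

# | Opening | Interest | Payment | End bal
1 | $329.53 | $0.66 | $0.66 | $329.53
2 | $329.53 | $0.66 | $81.44 | $248.75
3 | $248.75 | $0.66 | $81.44 | $167.97
4 | $167.97 | $0.66 | $81.44 | $87.19
5 | $87.19 | $0.66 | $81.44 | $6.41
6 | $6.41 | $0.66 | $7.07 | $0.00
Balance reaches $0.00 in payment period 6.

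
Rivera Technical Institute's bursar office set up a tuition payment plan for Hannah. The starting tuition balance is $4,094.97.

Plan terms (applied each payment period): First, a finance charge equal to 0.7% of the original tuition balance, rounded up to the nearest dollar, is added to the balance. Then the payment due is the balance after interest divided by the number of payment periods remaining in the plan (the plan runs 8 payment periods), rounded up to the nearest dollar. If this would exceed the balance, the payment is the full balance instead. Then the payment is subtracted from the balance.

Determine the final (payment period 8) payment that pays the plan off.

Payment period 1: opening $4,094.97; interest $29.00 → $4,123.97; payment $516.00; balance $3,607.97
Payment period 2: opening $3,607.97; interest $29.00 → $3,636.97; payment $520.00; balance $3,116.97
Payment period 3: opening $3,116.97; interest $29.00 → $3,145.97; payment $525.00; balance $2,620.97
Payment period 4: opening $2,620.97; interest $29.00 → $2,649.97; payment $530.00; balance $2,119.97
Payment period 5: opening $2,119.97; interest $29.00 → $2,148.97; payment $538.00; balance $1,610.97
Payment period 6: opening $1,610.97; interest $29.00 → $1,639.97; payment $547.00; balance $1,092.97
Payment period 7: opening $1,092.97; interest $29.00 → $1,121.97; payment $561.00; balance $560.97
Payment period 8: opening $560.97; interest $29.00 → $589.97; payment $589.97; balance $0.00

$589.97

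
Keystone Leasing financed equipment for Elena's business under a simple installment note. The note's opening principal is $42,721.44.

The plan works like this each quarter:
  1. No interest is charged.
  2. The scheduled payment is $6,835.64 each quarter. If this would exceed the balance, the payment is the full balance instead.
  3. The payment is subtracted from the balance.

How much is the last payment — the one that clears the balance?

# | Opening | Payment | End bal
1 | $42,721.44 | $6,835.64 | $35,885.80
2 | $35,885.80 | $6,835.64 | $29,050.16
3 | $29,050.16 | $6,835.64 | $22,214.52
4 | $22,214.52 | $6,835.64 | $15,378.88
5 | $15,378.88 | $6,835.64 | $8,543.24
6 | $8,543.24 | $6,835.64 | $1,707.60
7 | $1,707.60 | $1,707.60 | $0.00

$1,707.60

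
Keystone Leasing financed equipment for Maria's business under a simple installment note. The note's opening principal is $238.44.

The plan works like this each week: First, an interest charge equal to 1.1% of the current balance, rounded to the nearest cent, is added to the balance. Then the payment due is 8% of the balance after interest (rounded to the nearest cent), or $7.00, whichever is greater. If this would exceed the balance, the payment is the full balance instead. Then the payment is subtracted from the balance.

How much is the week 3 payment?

# | Opening | Interest | Payment | End bal
1 | $238.44 | $2.62 | $19.28 | $221.78
2 | $221.78 | $2.44 | $17.94 | $206.28
3 | $206.28 | $2.27 | $16.68 | $191.87

$16.68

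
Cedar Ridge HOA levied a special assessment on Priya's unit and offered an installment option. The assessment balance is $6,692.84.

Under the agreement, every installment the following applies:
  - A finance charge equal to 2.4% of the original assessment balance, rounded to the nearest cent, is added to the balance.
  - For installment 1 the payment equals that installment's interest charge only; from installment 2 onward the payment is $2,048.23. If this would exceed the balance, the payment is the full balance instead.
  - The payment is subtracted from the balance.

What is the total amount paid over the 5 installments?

Installment 1: $6,692.84 +$160.63 interest = $6,853.47; pay $160.63 → $6,692.84
Installment 2: $6,692.84 +$160.63 interest = $6,853.47; pay $2,048.23 → $4,805.24
Installment 3: $4,805.24 +$160.63 interest = $4,965.87; pay $2,048.23 → $2,917.64
Installment 4: $2,917.64 +$160.63 interest = $3,078.27; pay $2,048.23 → $1,030.04
Installment 5: $1,030.04 +$160.63 interest = $1,190.67; pay $1,190.67 → $0.00
Total paid: $7,495.99

$7,495.99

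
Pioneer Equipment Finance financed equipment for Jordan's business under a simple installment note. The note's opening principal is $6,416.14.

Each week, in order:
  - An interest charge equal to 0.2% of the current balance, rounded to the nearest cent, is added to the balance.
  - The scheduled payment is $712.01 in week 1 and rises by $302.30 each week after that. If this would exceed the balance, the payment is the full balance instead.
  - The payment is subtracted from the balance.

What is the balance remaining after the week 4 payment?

$1,794.80

Week 1: opening $6,416.14; interest $12.83 → $6,428.97; payment $712.01; balance $5,716.96
Week 2: opening $5,716.96; interest $11.43 → $5,728.39; payment $1,014.31; balance $4,714.08
Week 3: opening $4,714.08; interest $9.43 → $4,723.51; payment $1,316.61; balance $3,406.90
Week 4: opening $3,406.90; interest $6.81 → $3,413.71; payment $1,618.91; balance $1,794.80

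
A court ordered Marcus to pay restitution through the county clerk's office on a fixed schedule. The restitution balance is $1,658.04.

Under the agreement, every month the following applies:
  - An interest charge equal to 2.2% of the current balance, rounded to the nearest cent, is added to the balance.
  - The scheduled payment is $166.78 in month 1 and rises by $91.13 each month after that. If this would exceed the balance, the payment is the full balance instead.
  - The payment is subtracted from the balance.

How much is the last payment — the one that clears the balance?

$46.66

Month 1: $1,658.04 +$36.48 interest = $1,694.52; pay $166.78 → $1,527.74
Month 2: $1,527.74 +$33.61 interest = $1,561.35; pay $257.91 → $1,303.44
Month 3: $1,303.44 +$28.68 interest = $1,332.12; pay $349.04 → $983.08
Month 4: $983.08 +$21.63 interest = $1,004.71; pay $440.17 → $564.54
Month 5: $564.54 +$12.42 interest = $576.96; pay $531.30 → $45.66
Month 6: $45.66 +$1.00 interest = $46.66; pay $46.66 → $0.00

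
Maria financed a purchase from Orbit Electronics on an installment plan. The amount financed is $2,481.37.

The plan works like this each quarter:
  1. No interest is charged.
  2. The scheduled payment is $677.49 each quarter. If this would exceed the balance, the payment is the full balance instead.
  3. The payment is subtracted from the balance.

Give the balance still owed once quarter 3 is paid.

$448.90

# | Opening | Payment | End bal
1 | $2,481.37 | $677.49 | $1,803.88
2 | $1,803.88 | $677.49 | $1,126.39
3 | $1,126.39 | $677.49 | $448.90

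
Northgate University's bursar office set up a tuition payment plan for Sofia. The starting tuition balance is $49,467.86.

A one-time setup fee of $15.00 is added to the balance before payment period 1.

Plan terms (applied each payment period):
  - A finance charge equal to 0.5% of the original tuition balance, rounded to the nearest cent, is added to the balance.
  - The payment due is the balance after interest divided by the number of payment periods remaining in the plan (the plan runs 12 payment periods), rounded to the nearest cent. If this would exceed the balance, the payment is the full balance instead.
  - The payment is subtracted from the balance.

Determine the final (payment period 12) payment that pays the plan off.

Payment period 1: opening $49,482.86; interest $247.34 → $49,730.20; payment $4,144.18; balance $45,586.02
Payment period 2: opening $45,586.02; interest $247.34 → $45,833.36; payment $4,166.67; balance $41,666.69
Payment period 3: opening $41,666.69; interest $247.34 → $41,914.03; payment $4,191.40; balance $37,722.63
Payment period 4: opening $37,722.63; interest $247.34 → $37,969.97; payment $4,218.89; balance $33,751.08
Payment period 5: opening $33,751.08; interest $247.34 → $33,998.42; payment $4,249.80; balance $29,748.62
Payment period 6: opening $29,748.62; interest $247.34 → $29,995.96; payment $4,285.14; balance $25,710.82
Payment period 7: opening $25,710.82; interest $247.34 → $25,958.16; payment $4,326.36; balance $21,631.80
Payment period 8: opening $21,631.80; interest $247.34 → $21,879.14; payment $4,375.83; balance $17,503.31
Payment period 9: opening $17,503.31; interest $247.34 → $17,750.65; payment $4,437.66; balance $13,312.99
Payment period 10: opening $13,312.99; interest $247.34 → $13,560.33; payment $4,520.11; balance $9,040.22
Payment period 11: opening $9,040.22; interest $247.34 → $9,287.56; payment $4,643.78; balance $4,643.78
Payment period 12: opening $4,643.78; interest $247.34 → $4,891.12; payment $4,891.12; balance $0.00

$4,891.12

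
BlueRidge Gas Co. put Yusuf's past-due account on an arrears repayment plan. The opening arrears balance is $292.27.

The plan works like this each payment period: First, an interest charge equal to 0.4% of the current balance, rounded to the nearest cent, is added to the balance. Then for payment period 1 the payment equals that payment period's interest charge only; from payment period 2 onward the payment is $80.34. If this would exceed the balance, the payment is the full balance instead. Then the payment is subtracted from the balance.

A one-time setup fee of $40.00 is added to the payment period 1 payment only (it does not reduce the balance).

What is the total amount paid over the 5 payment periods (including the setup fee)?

$336.21

Payment period 1: opening $292.27; interest $1.17 → $293.44; payment $1.17 (+ $40.00 fee); balance $292.27
Payment period 2: opening $292.27; interest $1.17 → $293.44; payment $80.34; balance $213.10
Payment period 3: opening $213.10; interest $0.85 → $213.95; payment $80.34; balance $133.61
Payment period 4: opening $133.61; interest $0.53 → $134.14; payment $80.34; balance $53.80
Payment period 5: opening $53.80; interest $0.22 → $54.02; payment $54.02; balance $0.00
Total paid: $336.21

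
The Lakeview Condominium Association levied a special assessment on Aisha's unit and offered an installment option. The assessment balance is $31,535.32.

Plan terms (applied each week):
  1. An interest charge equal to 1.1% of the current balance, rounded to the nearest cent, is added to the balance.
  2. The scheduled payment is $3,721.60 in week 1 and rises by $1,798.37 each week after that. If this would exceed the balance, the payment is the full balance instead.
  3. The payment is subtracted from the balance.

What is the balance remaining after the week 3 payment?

Week 1: opening $31,535.32; interest $346.89 → $31,882.21; payment $3,721.60; balance $28,160.61
Week 2: opening $28,160.61; interest $309.77 → $28,470.38; payment $5,519.97; balance $22,950.41
Week 3: opening $22,950.41; interest $252.45 → $23,202.86; payment $7,318.34; balance $15,884.52

$15,884.52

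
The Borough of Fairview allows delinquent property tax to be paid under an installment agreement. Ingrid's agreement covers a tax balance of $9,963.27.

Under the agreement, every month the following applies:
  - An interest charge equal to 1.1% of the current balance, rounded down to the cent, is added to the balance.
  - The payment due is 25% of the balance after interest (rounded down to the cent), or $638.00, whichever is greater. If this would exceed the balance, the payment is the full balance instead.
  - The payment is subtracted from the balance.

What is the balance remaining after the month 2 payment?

Month 1: $9,963.27 +$109.59 interest = $10,072.86; pay $2,518.21 → $7,554.65
Month 2: $7,554.65 +$83.10 interest = $7,637.75; pay $1,909.43 → $5,728.32

$5,728.32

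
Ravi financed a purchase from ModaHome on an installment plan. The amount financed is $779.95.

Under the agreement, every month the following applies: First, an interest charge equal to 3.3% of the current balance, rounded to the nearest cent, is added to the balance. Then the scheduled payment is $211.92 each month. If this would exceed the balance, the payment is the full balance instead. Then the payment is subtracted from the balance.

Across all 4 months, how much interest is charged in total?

$65.27

Month 1: opening $779.95; interest $25.74 → $805.69; payment $211.92; balance $593.77
Month 2: opening $593.77; interest $19.59 → $613.36; payment $211.92; balance $401.44
Month 3: opening $401.44; interest $13.25 → $414.69; payment $211.92; balance $202.77
Month 4: opening $202.77; interest $6.69 → $209.46; payment $209.46; balance $0.00
Total interest: $25.74 + $19.59 + $13.25 + $6.69 = $65.27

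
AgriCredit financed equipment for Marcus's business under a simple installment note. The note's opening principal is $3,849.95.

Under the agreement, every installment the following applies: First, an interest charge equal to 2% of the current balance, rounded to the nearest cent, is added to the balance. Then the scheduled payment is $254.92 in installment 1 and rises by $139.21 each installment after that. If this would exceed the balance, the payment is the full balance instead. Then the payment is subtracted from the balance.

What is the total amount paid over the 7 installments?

Installment 1: opening $3,849.95; interest $77.00 → $3,926.95; payment $254.92; balance $3,672.03
Installment 2: opening $3,672.03; interest $73.44 → $3,745.47; payment $394.13; balance $3,351.34
Installment 3: opening $3,351.34; interest $67.03 → $3,418.37; payment $533.34; balance $2,885.03
Installment 4: opening $2,885.03; interest $57.70 → $2,942.73; payment $672.55; balance $2,270.18
Installment 5: opening $2,270.18; interest $45.40 → $2,315.58; payment $811.76; balance $1,503.82
Installment 6: opening $1,503.82; interest $30.08 → $1,533.90; payment $950.97; balance $582.93
Installment 7: opening $582.93; interest $11.66 → $594.59; payment $594.59; balance $0.00
Total paid: $4,212.26

$4,212.26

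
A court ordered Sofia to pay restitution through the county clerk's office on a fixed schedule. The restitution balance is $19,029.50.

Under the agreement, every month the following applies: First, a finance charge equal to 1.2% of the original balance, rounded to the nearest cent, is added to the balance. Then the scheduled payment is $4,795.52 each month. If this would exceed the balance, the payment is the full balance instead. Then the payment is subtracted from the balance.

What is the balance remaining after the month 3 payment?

Month 1: opening $19,029.50; interest $228.35 → $19,257.85; payment $4,795.52; balance $14,462.33
Month 2: opening $14,462.33; interest $228.35 → $14,690.68; payment $4,795.52; balance $9,895.16
Month 3: opening $9,895.16; interest $228.35 → $10,123.51; payment $4,795.52; balance $5,327.99

$5,327.99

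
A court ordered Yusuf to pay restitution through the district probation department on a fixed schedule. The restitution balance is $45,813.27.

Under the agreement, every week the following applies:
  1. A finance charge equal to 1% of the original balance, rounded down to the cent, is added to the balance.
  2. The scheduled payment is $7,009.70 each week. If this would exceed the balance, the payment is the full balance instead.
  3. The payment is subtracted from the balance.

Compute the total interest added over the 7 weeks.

# | Opening | Interest | Payment | End bal
1 | $45,813.27 | $458.13 | $7,009.70 | $39,261.70
2 | $39,261.70 | $458.13 | $7,009.70 | $32,710.13
3 | $32,710.13 | $458.13 | $7,009.70 | $26,158.56
4 | $26,158.56 | $458.13 | $7,009.70 | $19,606.99
5 | $19,606.99 | $458.13 | $7,009.70 | $13,055.42
6 | $13,055.42 | $458.13 | $7,009.70 | $6,503.85
7 | $6,503.85 | $458.13 | $6,961.98 | $0.00
Total interest: $458.13 + $458.13 + $458.13 + $458.13 + $458.13 + $458.13 + $458.13 = $3,206.91

$3,206.91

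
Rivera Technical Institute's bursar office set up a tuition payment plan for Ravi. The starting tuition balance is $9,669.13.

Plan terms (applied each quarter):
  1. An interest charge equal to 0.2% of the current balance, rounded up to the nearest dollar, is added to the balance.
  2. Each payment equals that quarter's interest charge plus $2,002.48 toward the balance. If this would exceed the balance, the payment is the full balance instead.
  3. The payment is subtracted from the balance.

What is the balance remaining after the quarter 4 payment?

$1,659.21

Quarter 1: opening $9,669.13; interest $20.00 → $9,689.13; payment $2,022.48; balance $7,666.65
Quarter 2: opening $7,666.65; interest $16.00 → $7,682.65; payment $2,018.48; balance $5,664.17
Quarter 3: opening $5,664.17; interest $12.00 → $5,676.17; payment $2,014.48; balance $3,661.69
Quarter 4: opening $3,661.69; interest $8.00 → $3,669.69; payment $2,010.48; balance $1,659.21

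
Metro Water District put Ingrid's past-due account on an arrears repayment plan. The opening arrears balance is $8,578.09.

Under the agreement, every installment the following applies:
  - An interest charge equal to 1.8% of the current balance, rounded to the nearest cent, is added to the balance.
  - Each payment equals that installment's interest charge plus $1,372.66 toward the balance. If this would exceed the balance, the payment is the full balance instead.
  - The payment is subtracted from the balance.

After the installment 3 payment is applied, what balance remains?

Installment 1: opening $8,578.09; interest $154.41 → $8,732.50; payment $1,527.07; balance $7,205.43
Installment 2: opening $7,205.43; interest $129.70 → $7,335.13; payment $1,502.36; balance $5,832.77
Installment 3: opening $5,832.77; interest $104.99 → $5,937.76; payment $1,477.65; balance $4,460.11

$4,460.11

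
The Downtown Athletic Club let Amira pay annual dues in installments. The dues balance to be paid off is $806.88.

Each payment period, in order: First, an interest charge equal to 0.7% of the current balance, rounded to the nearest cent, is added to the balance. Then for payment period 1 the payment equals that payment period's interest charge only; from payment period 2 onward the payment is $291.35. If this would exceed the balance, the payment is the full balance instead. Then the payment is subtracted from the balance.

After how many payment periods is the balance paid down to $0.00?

4

Payment period 1: opening $806.88; interest $5.65 → $812.53; payment $5.65; balance $806.88
Payment period 2: opening $806.88; interest $5.65 → $812.53; payment $291.35; balance $521.18
Payment period 3: opening $521.18; interest $3.65 → $524.83; payment $291.35; balance $233.48
Payment period 4: opening $233.48; interest $1.63 → $235.11; payment $235.11; balance $0.00
Balance reaches $0.00 in payment period 4.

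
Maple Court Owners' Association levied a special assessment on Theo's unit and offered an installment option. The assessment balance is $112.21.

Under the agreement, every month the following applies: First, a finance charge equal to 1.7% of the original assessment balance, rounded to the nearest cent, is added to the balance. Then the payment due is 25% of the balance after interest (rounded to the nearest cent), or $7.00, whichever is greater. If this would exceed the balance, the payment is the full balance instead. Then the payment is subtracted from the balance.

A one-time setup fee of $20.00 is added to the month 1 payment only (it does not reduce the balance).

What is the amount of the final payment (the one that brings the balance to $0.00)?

# | Opening | Interest | Payment | Fee | End bal
1 | $112.21 | $1.91 | $28.53 | $20.00 | $85.59
2 | $85.59 | $1.91 | $21.88 | — | $65.62
3 | $65.62 | $1.91 | $16.88 | — | $50.65
4 | $50.65 | $1.91 | $13.14 | — | $39.42
5 | $39.42 | $1.91 | $10.33 | — | $31.00
6 | $31.00 | $1.91 | $8.23 | — | $24.68
7 | $24.68 | $1.91 | $7.00 | — | $19.59
8 | $19.59 | $1.91 | $7.00 | — | $14.50
9 | $14.50 | $1.91 | $7.00 | — | $9.41
10 | $9.41 | $1.91 | $7.00 | — | $4.32
11 | $4.32 | $1.91 | $6.23 | — | $0.00

$6.23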